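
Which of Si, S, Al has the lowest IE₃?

Al

Consider each +2 ion: Si²⁺ still has 2 valence electrons; S²⁺ still has 4 valence electrons; Al²⁺ still has 1 valence electron.
All are still removing valence electrons, so compare the +2 ions as you would atoms: IE_3 generally rises across a period (higher Z_eff) and falls down a group (larger shell), subject to the usual subshell exceptions.
Valence configurations: Si²⁺ [Ne]3s², S²⁺ [Ne]3s²3p², Al²⁺ [Ne]3s¹.
The numbers (kJ/mol): Si 3232, S 3357, Al 2745.
Putting it together, IE_3: Al < Si < S.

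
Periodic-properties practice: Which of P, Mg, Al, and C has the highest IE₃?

After 2 electrons have been removed, what remains? P²⁺ still has 3 valence electrons; Mg²⁺ is the bare [Ne] core; Al²⁺ still has 1 valence electron; C²⁺ still has 2 valence electrons.
Breaking into a closed-shell core is much more expensive than removing a leftover valence electron — Mg has the largest IE_3 here.
Valence configurations: P²⁺ [Ne]3s²3p¹, Al²⁺ [Ne]3s¹, C²⁺ [He]2s².
Approximate IE_3 values (kJ/mol): P 2914, Mg 7733, Al 2745, C 4620.
Putting it together, IE_3: Al < P < C < Mg.

Mg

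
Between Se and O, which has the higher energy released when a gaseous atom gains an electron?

Se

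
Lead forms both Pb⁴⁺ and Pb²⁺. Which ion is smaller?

Pb⁴⁺

Both ions have Z = 82 protons, but Pb⁴⁺ has lost more electrons, so its remaining electrons feel a larger effective nuclear charge per electron and are pulled in more tightly.
Higher positive charge → smaller ion, so Pb²⁺ > Pb⁴⁺.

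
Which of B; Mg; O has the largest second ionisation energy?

IE_2 is the cost of taking one more electron from the +1 cation: B⁺ still has 2 valence electrons; Mg⁺ still has 1 valence electron; O⁺ still has 5 valence electrons.
All are still removing valence electrons, so compare the +1 ions as you would atoms: IE_2 generally rises across a period (higher Z_eff) and falls down a group (larger shell), subject to the usual subshell exceptions.
Valence configurations: B⁺ [He]2s², Mg⁺ [Ne]3s¹, O⁺ [He]2s²2p³.
Approximate IE_2 values (kJ/mol): B 2427, Mg 1451, O 3388.
Hence IE_2: Mg < B < O.

O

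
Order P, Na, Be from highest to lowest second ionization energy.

IE_2 is the cost of taking one more electron from the +1 cation: P⁺ still has 4 valence electrons; Na⁺ is the bare [Ne] core; Be⁺ still has 1 valence electron.
Core electrons are held far more tightly than valence electrons, so Na tops the IE_2 order.
Valence configurations: P⁺ [Ne]3s²3p², Be⁺ [He]2s¹.
Approximate IE_2 values (kJ/mol): P 1907, Na 4562, Be 1757.
Overall IE_2 order: Be < P < Na.

Na > P > Be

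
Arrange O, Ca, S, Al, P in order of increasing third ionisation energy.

Al, P, S, Ca, O

IE_3 is the cost of taking one more electron from the +2 cation: O²⁺ still has 4 valence electrons; Ca²⁺ is the bare [Ar] core; S²⁺ still has 4 valence electrons; Al²⁺ still has 1 valence electron; P²⁺ still has 3 valence electrons.
Usually core removal costs more than valence removal, but here the competition is close: a tightly held n=2 valence electron can cost more to remove than an n=3 core electron, so the actual values have to decide it.
Valence configurations: O²⁺ [He]2s²2p², S²⁺ [Ne]3s²3p², Al²⁺ [Ne]3s¹, P²⁺ [Ne]3s²3p¹.
Tabulated IE_3 (kJ/mol): O 5300, Ca 4912, S 3357, Al 2745, P 2914.
Overall IE_3 order: Al < P < S < Ca < O.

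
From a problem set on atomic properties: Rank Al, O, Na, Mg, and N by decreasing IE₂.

Na > O > N > Al > Mg

IE_2 is the cost of taking one more electron from the +1 cation: Al⁺ still has 2 valence electrons; O⁺ still has 5 valence electrons; Na⁺ is the bare [Ne] core; Mg⁺ still has 1 valence electron; N⁺ still has 4 valence electrons.
Pulling an electron out of a noble-gas core costs far more than removing a remaining valence electron, so Na sits at the high end of IE_2.
Valence configurations: Al⁺ [Ne]3s², O⁺ [He]2s²2p³, Mg⁺ [Ne]3s¹, N⁺ [He]2s²2p².
Approximate IE_2 values (kJ/mol): Al 1817, O 3388, Na 4562, Mg 1451, N 2856.
Overall IE_2 order: Mg < Al < N < O < Na.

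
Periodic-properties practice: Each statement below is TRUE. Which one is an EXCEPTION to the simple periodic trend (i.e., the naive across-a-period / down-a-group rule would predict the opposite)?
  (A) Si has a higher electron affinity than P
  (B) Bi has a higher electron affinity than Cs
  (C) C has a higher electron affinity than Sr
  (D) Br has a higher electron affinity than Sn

(A)

The general trend: electron affinity increases across a period and decreases down a group.
(A) Si (period 3, group 14) vs P (period 3, group 15): the stated order contradicts the simple trend.
(B) Bi (period 6, group 15) vs Cs (period 6, group 1): the stated order agrees with the simple trend.
(C) C (period 2, group 14) vs Sr (period 5, group 2): the stated order agrees with the simple trend.
(D) Br (period 4, group 17) vs Sn (period 5, group 14): the stated order agrees with the simple trend.
The exception is (A): adding an electron to P's half-filled 3p³ is unfavourable, so Si (3p²) has the more exothermic EA.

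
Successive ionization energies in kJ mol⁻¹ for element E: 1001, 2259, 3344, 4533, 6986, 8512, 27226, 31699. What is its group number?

Look for the largest jump between consecutive ionization energies: IE7/IE6 ≈ 3.2, far larger than any earlier ratio.
That jump marks the point where a core electron is being removed. So the atom has 6 valence electrons.
A main-group element with 6 valence electrons is in group 16.

Group 16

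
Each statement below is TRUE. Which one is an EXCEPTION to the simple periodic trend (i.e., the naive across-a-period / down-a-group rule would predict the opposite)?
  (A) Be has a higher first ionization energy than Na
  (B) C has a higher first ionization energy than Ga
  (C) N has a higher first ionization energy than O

The general trend: first ionization energy increases across a period and decreases down a group.
(A) Be (period 2, group 2) vs Na (period 3, group 1): the stated order agrees with the simple trend.
(B) C (period 2, group 14) vs Ga (period 4, group 13): the stated order agrees with the simple trend.
(C) N (period 2, group 15) vs O (period 2, group 16): the stated order contradicts the simple trend.
The exception is (C): pairing an electron in O's 2p⁴ costs repulsion energy, so O ionizes more easily than half-filled N (2p³).

(C)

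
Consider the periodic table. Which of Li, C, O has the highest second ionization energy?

Li

IE_2 is the cost of taking one more electron from the +1 cation: Li⁺ is the bare [He] core; C⁺ still has 3 valence electrons; O⁺ still has 5 valence electrons.
Breaking into a closed-shell core is much more expensive than removing a leftover valence electron — Li has the largest IE_2 here.
Valence configurations: C⁺ [He]2s²2p¹, O⁺ [He]2s²2p³.
Tabulated IE_2 (kJ/mol): Li 7298, C 2353, O 3388.
Hence IE_2: C < O < Li.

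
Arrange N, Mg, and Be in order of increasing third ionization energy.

N < Mg < Be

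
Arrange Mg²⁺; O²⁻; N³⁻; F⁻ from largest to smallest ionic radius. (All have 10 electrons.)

N³⁻ > O²⁻ > F⁻ > Mg²⁺

All of these have 10 electrons, so size is governed by nuclear charge alone: the more protons, the stronger the pull on the same electron cloud, and the smaller the ion.
Nuclear charges: Mg²⁺ (Z=12), F⁻ (Z=9), O²⁻ (Z=8), N³⁻ (Z=7).
Largest to smallest: N³⁻ > O²⁻ > F⁻ > Mg²⁺.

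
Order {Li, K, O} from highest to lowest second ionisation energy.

The second ionization energy removes an electron from the +1 ion. For each element: Li⁺ is the bare [He] core; K⁺ is the bare [Ar] core; O⁺ still has 5 valence electrons.
Usually core removal costs more than valence removal, but here the competition is close: a tightly held n=2 valence electron can cost more to remove than an n=3 core electron, so the actual values have to decide it.
The numbers (kJ/mol): Li 7298, K 3052, O 3388.
So the second ionization energies run K < O < Li.

Li > O > K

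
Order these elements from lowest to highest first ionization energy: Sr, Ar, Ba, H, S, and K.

K < Ba < Sr < S < H < Ar

H is in period 1, group 1; S is in period 3, group 16; Ar is in period 3, group 18; K is in period 4, group 1; Sr is in period 5, group 2; Ba is in period 6, group 2.
Across a period the outer electron is held more tightly (higher IE₁); down a group it sits in a higher shell, more shielded, and comes off more easily.
Neither a single period nor a single group — weigh both effects.
Ba > K: the two effects oppose for this pair; the across-period effect wins (503 vs 419 kJ/mol).
Sr > Ba: Sr sits above Ba in group 2, so the down-group effect alone puts Sr higher.
S > Sr: both effects reinforce here, so S is clearly the higher of the two.
H > S: the two effects oppose for this pair; the down-group effect wins (1312 vs 1000 kJ/mol).
Ar > H: the two effects oppose for this pair; the across-period effect wins (1521 vs 1312 kJ/mol).
For reference (kJ/mol): H 1312, S 1000, Ar 1521, K 419, Sr 550, Ba 503.
So from lowest to highest: K < Ba < Sr < S < H < Ar.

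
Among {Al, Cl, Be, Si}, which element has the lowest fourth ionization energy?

The fourth ionization energy removes an electron from the +3 ion. For each element: Al³⁺ is the bare [Ne] core; Cl³⁺ still has 4 valence electrons; Be³⁺ is already 1 electron into the core; Si³⁺ still has 1 valence electron.
Breaking into a closed-shell core is much more expensive than removing a leftover valence electron — Al and Be have the largest IE_4 here.
Valence configurations: Cl³⁺ [Ne]3s²3p², Si³⁺ [Ne]3s¹.
The numbers (kJ/mol): Al 11577, Cl 5159, Be 21007, Si 4356.
Overall IE_4 order: Si < Cl < Al < Be.

Si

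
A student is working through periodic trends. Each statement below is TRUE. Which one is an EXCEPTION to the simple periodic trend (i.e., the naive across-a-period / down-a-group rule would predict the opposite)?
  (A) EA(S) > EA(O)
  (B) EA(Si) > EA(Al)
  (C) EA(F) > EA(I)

The general trend: electron affinity increases across a period and decreases down a group.
(A) S (period 3, group 16) vs O (period 2, group 16): the stated order contradicts the simple trend.
(B) Si (period 3, group 14) vs Al (period 3, group 13): the stated order agrees with the simple trend.
(C) F (period 2, group 17) vs I (period 5, group 17): the stated order agrees with the simple trend.
The exception is (A): the compact 2p subshell of O repels the added electron more than S's larger 3p does.

(A)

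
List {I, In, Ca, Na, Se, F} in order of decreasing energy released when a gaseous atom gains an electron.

F, I, Se, Na, In, Ca

F is in period 2, group 17; Na is in period 3, group 1; Ca is in period 4, group 2; Se is in period 4, group 16; In is in period 5, group 13; I is in period 5, group 17.
Atoms with high Z_eff and room in the valence shell (especially the halogens) have the most exothermic electron affinities.
Neither a single period nor a single group — weigh both effects.
In > Ca: period and group pull opposite ways; the across-period shift dominates (29 vs 2 kJ/mol).
Na > In: period and group pull opposite ways; the down-group shift dominates (53 vs 29 kJ/mol).
Se > Na: the two effects oppose for this pair; the across-period effect wins (195 vs 53 kJ/mol).
I > Se: the two effects oppose for this pair; the across-period effect wins (295 vs 195 kJ/mol).
F > I: they share group 17; the group trend gives F the larger value.
Approximate values (kJ/mol): F 328, Na 53, Ca 2, Se 195, In 29, I 295.
So from highest to lowest: F > I > Se > Na > In > Ca.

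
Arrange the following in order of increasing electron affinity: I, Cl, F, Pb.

Pb, I, F, Cl

F is in period 2, group 17; Cl is in period 3, group 17; I is in period 5, group 17; Pb is in period 6, group 14.
EA tends to increase across a period and decrease down a group, though the pattern is less regular than for IE or radius.
Here both period and group differ, so the two effects have to be weighed against each other.
I > Pb: both effects reinforce here, so I is clearly the higher of the two.
F > I: F sits above I in group 17, so the down-group effect alone puts F higher.
Cl > F: this pair runs against the simple trend — see the exception note.
Note the exception: Cl has a higher electron affinity than F, contrary to the simple trend — F's small 2p subshell makes the incoming electron feel strong e⁻–e⁻ repulsion, so Cl actually releases more energy on gaining an electron.
Approximate values (kJ/mol): F 328, Cl 349, I 295, Pb 35.
So from lowest to highest: Pb < I < F < Cl.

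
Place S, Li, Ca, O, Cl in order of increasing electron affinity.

Ca < Li < O < S < Cl

Adding an electron releases more energy for atoms nearer the top right (short of the noble gases).
Neither a single period nor a single group — weigh both effects.
Li > Ca: the two effects oppose for this pair; the down-group effect wins (60 vs 2 kJ/mol).
O > Li: O lies to the right of Li in period 2, so the across-period effect alone puts O higher.
S > O: this pair runs against the simple trend — see the exception note.
Cl > S: Cl lies to the right of S in period 3, so the across-period effect alone puts Cl higher.
Note the exception: S has a higher electron affinity than O, contrary to the simple trend — the compact 2p subshell of O repels the added electron more than S's larger 3p does.
Approximate values (kJ/mol): Li 60, O 141, S 200, Cl 349, Ca 2.
So from lowest to highest: Ca < Li < O < S < Cl.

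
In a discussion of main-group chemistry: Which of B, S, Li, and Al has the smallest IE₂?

Al

After 1 electron has been removed, what remains? B⁺ still has 2 valence electrons; S⁺ still has 5 valence electrons; Li⁺ is the bare [He] core; Al⁺ still has 2 valence electrons.
Pulling an electron out of a noble-gas core costs far more than removing a remaining valence electron, so Li sits at the high end of IE_2.
Valence configurations: B⁺ [He]2s², S⁺ [Ne]3s²3p³, Al⁺ [Ne]3s².
Tabulated IE_2 (kJ/mol): B 2427, S 2252, Li 7298, Al 1817.
Putting it together, IE_2: Al < S < B < Li.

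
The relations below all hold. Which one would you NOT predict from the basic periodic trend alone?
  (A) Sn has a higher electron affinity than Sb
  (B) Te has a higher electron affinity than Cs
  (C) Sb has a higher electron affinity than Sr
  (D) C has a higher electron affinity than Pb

(A)

The general trend: electron affinity increases across a period and decreases down a group.
(A) Sn (period 5, group 14) vs Sb (period 5, group 15): the stated order contradicts the simple trend.
(B) Te (period 5, group 16) vs Cs (period 6, group 1): the stated order agrees with the simple trend.
(C) Sb (period 5, group 15) vs Sr (period 5, group 2): the stated order agrees with the simple trend.
(D) C (period 2, group 14) vs Pb (period 6, group 14): the stated order agrees with the simple trend.
The exception is (A): adding an electron to Sb's half-filled 5p³ is unfavourable, so Sn has the more exothermic EA.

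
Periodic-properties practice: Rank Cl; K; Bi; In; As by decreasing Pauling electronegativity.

Cl, As, Bi, In, K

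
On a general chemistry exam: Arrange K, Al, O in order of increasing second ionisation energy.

Al < K < O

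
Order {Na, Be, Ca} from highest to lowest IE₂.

Na, Be, Ca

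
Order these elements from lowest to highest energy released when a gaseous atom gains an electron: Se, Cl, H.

H < Se < Cl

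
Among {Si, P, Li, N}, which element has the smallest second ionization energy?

Si

The second ionization energy removes an electron from the +1 ion. For each element: Si⁺ still has 3 valence electrons; P⁺ still has 4 valence electrons; Li⁺ is the bare [He] core; N⁺ still has 4 valence electrons.
Pulling an electron out of a noble-gas core costs far more than removing a remaining valence electron, so Li sits at the high end of IE_2.
Valence configurations: Si⁺ [Ne]3s²3p¹, P⁺ [Ne]3s²3p², N⁺ [He]2s²2p².
The numbers (kJ/mol): Si 1577, P 1907, Li 7298, N 2856.
Putting it together, IE_2: Si < P < N < Li.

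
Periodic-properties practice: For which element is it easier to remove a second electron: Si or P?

Si

IE_2 is the cost of taking one more electron from the +1 cation: Si⁺ still has 3 valence electrons; P⁺ still has 4 valence electrons.
All are still removing valence electrons, so compare the +1 ions as you would atoms: IE_2 generally rises across a period (higher Z_eff) and falls down a group (larger shell), subject to the usual subshell exceptions.
Valence configurations: Si⁺ [Ne]3s²3p¹, P⁺ [Ne]3s²3p².
Tabulated IE_2 (kJ/mol): Si 1577, P 1907.
Hence IE_2: Si < P.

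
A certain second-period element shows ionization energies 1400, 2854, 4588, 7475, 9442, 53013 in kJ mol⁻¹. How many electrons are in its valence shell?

5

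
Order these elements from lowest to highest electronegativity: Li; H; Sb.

Li, Sb, H

H is in period 1, group 1; Li is in period 2, group 1; Sb is in period 5, group 15.
Smaller atoms with higher effective nuclear charge are more electronegative.
Here both period and group differ, so the two effects have to be weighed against each other.
Sb > Li: the two effects oppose for this pair; the across-period effect wins (2.05 vs 0.98).
H > Sb: period and group pull opposite ways; the down-group shift dominates (2.20 vs 2.05).
Approximate values (Pauling): H 2.20, Li 0.98, Sb 2.05.
So from lowest to highest: Li < Sb < H.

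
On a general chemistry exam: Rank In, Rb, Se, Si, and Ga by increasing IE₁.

Rb < In < Ga < Si < Se

Si is in period 3, group 14; Ga is in period 4, group 13; Se is in period 4, group 16; Rb is in period 5, group 1; In is in period 5, group 13.
First ionization energy rises across a period (greater Z_eff holds electrons more tightly) and falls down a group (valence electrons are farther from the nucleus).
These span different periods and groups, so the two trends combine.
In > Rb: both are in period 5; the period trend gives In the larger value.
Ga > In: they share group 13; the group trend gives Ga the larger value.
Si > Ga: relative to Ga, both the across-period and down-group shifts push Si's first ionization energy up.
Se > Si: the two effects oppose for this pair; the across-period effect wins (941 vs 786 kJ/mol).
For reference (kJ/mol): Si 786, Ga 579, Se 941, Rb 403, In 558.
So from lowest to highest: Rb < In < Ga < Si < Se.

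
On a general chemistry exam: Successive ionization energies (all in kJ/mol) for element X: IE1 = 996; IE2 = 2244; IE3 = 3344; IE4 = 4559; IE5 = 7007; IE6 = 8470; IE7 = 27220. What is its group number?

Group 16

Look for the largest jump between consecutive ionization energies: IE7/IE6 ≈ 3.2, far larger than any earlier ratio.
That jump marks the point where a core electron is being removed. So the atom has 6 valence electrons.
A main-group element with 6 valence electrons is in group 16.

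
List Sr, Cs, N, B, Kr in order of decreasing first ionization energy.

N, Kr, B, Sr, Cs

B is in period 2, group 13; N is in period 2, group 15; Kr is in period 4, group 18; Sr is in period 5, group 2; Cs is in period 6, group 1.
IE₁ increases left→right with effective nuclear charge and decreases top→bottom as the valence shell moves farther out.
Neither a single period nor a single group — weigh both effects.
Sr > Cs: relative to Cs, both the across-period and down-group shifts push Sr's first ionization energy up.
B > Sr: both effects reinforce here, so B is clearly the higher of the two.
Kr > B: period and group pull opposite ways; the across-period shift dominates (1351 vs 801 kJ/mol).
N > Kr: period and group pull opposite ways; the down-group shift dominates (1402 vs 1351 kJ/mol).
Tabulated first ionization energy (kJ/mol): B 801, N 1402, Kr 1351, Sr 550, Cs 376.
So from highest to lowest: N > Kr > B > Sr > Cs.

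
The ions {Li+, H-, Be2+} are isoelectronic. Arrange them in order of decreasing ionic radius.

H-, Li+, Be2+

All of these have 2 electrons, so size is governed by nuclear charge alone: the more protons, the stronger the pull on the same electron cloud, and the smaller the ion.
Nuclear charges: Be2+ (Z=4), Li+ (Z=3), H- (Z=1).
Largest to smallest: H- > Li+ > Be2+.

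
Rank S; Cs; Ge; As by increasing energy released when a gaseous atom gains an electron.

Cs < As < Ge < S

Adding an electron releases more energy for atoms nearer the top right (short of the noble gases).
These span different periods and groups, so the two trends combine.
As > Cs: relative to Cs, both the across-period and down-group shifts push As's electron affinity up.
Ge > As: this pair runs against the simple trend — see the exception note.
S > Ge: both effects reinforce here, so S is clearly the higher of the two.
Note the exception: Ge has a higher electron affinity than As, contrary to the simple trend — adding an electron to As's half-filled 4p³ is unfavourable, so Ge (4p²) has the more exothermic EA.
For reference (kJ/mol): S 200, Ge 119, As 78, Cs 46.
So from lowest to highest: Cs < As < Ge < S.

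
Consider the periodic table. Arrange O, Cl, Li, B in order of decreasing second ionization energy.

Consider each +1 ion: O⁺ still has 5 valence electrons; Cl⁺ still has 6 valence electrons; Li⁺ is the bare [He] core; B⁺ still has 2 valence electrons.
Pulling an electron out of a noble-gas core costs far more than removing a remaining valence electron, so Li sits at the high end of IE_2.
Valence configurations: O⁺ [He]2s²2p³, Cl⁺ [Ne]3s²3p⁴, B⁺ [He]2s².
Approximate IE_2 values (kJ/mol): O 3388, Cl 2298, Li 7298, B 2427.
Putting it together, IE_2: Cl < B < O < Li.

Li > O > B > Cl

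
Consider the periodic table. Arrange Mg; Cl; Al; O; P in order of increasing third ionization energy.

Al < P < Cl < O < Mg

The third ionization energy removes an electron from the +2 ion. For each element: Mg²⁺ is the bare [Ne] core; Cl²⁺ still has 5 valence electrons; Al²⁺ still has 1 valence electron; O²⁺ still has 4 valence electrons; P²⁺ still has 3 valence electrons.
Core electrons are held far more tightly than valence electrons, so Mg tops the IE_3 order.
Valence configurations: Cl²⁺ [Ne]3s²3p³, Al²⁺ [Ne]3s¹, O²⁺ [He]2s²2p², P²⁺ [Ne]3s²3p¹.
Approximate IE_3 values (kJ/mol): Mg 7733, Cl 3822, Al 2745, O 5300, P 2914.
Overall IE_3 order: Al < P < Cl < O < Mg.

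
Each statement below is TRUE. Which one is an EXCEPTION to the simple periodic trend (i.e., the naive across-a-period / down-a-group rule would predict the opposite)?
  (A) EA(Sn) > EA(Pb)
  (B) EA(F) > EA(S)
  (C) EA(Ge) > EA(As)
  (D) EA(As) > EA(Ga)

The general trend: electron affinity increases across a period and decreases down a group.
(A) Sn (period 5, group 14) vs Pb (period 6, group 14): the stated order agrees with the simple trend.
(B) F (period 2, group 17) vs S (period 3, group 16): the stated order agrees with the simple trend.
(C) Ge (period 4, group 14) vs As (period 4, group 15): the stated order contradicts the simple trend.
(D) As (period 4, group 15) vs Ga (period 4, group 13): the stated order agrees with the simple trend.
The exception is (C): adding an electron to As's half-filled 4p³ is unfavourable, so Ge (4p²) has the more exothermic EA.

(C)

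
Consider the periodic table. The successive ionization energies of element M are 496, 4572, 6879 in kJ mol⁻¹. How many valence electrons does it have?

Look for the largest jump between consecutive ionization energies: IE2/IE1 ≈ 9.2, far larger than any earlier ratio.
That jump marks the point where a core electron is being removed. So the atom has 1 valence electron.

1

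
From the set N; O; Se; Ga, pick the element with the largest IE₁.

First ionization energy rises across a period (greater Z_eff holds electrons more tightly) and falls down a group (valence electrons are farther from the nucleus).
Here both period and group differ, so the two effects have to be weighed against each other.
Se > Ga: both are in period 4; the period trend gives Se the larger value.
O > Se: O sits above Se in group 16, so the down-group effect alone puts O higher.
N > O: this pair runs against the simple trend — see the exception note.
Note the exception: N has a higher first ionization energy than O, contrary to the simple trend — pairing an electron in O's 2p⁴ costs repulsion energy, so O ionizes more easily than half-filled N (2p³).
Approximate values (kJ/mol): N 1402, O 1314, Ga 579, Se 941.
The largest IE₁ among these belongs to N.

N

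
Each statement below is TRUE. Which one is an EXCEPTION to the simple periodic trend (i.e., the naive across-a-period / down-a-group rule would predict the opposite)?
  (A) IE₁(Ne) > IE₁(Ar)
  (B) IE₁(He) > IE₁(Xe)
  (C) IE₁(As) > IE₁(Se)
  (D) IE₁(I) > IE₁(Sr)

The general trend: first ionisation energy increases across a period and decreases down a group.
(A) Ne (period 2, group 18) vs Ar (period 3, group 18): the stated order agrees with the simple trend.
(B) He (period 1, group 18) vs Xe (period 5, group 18): the stated order agrees with the simple trend.
(C) As (period 4, group 15) vs Se (period 4, group 16): the stated order contradicts the simple trend.
(D) I (period 5, group 17) vs Sr (period 5, group 2): the stated order agrees with the simple trend.
The exception is (C): Se (4p⁴) ionizes more easily than half-filled As (4p³).

(C)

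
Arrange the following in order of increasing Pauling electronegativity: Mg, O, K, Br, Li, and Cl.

Li is in period 2, group 1; O is in period 2, group 16; Mg is in period 3, group 2; Cl is in period 3, group 17; K is in period 4, group 1; Br is in period 4, group 17.
Atoms toward the upper right of the periodic table pull bonding electrons most strongly.
Neither a single period nor a single group — weigh both effects.
Li > K: Li sits above K in group 1, so the down-group effect alone puts Li higher.
Mg > Li: period and group pull opposite ways; the across-period shift dominates (1.31 vs 0.98).
Br > Mg: period and group pull opposite ways; the across-period shift dominates (2.96 vs 1.31).
Cl > Br: Cl sits above Br in group 17, so the down-group effect alone puts Cl higher.
O > Cl: period and group pull opposite ways; the down-group shift dominates (3.44 vs 3.16).
Tabulated electronegativity (Pauling): Li 0.98, O 3.44, Mg 1.31, Cl 3.16, K 0.82, Br 2.96.
So from lowest to highest: K < Li < Mg < Br < Cl < O.

K < Li < Mg < Br < Cl < O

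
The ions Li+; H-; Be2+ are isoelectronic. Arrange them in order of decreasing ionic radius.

All of these have 2 electrons, so size is governed by nuclear charge alone: the more protons, the stronger the pull on the same electron cloud, and the smaller the ion.
Nuclear charges: Be2+ (Z=4), Li+ (Z=3), H- (Z=1).
Largest to smallest: H- > Li+ > Be2+.

H- > Li+ > Be2+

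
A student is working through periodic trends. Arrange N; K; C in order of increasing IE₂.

C < N < K

The second ionization energy removes an electron from the +1 ion. For each element: N⁺ still has 4 valence electrons; K⁺ is the bare [Ar] core; C⁺ still has 3 valence electrons.
Core electrons are held far more tightly than valence electrons, so K tops the IE_2 order.
Valence configurations: N⁺ [He]2s²2p², C⁺ [He]2s²2p¹.
The numbers (kJ/mol): N 2856, K 3052, C 2353.
Putting it together, IE_2: C < N < K.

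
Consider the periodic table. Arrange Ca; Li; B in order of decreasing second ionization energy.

The second ionization energy removes an electron from the +1 ion. For each element: Ca⁺ still has 1 valence electron; Li⁺ is the bare [He] core; B⁺ still has 2 valence electrons.
Pulling an electron out of a noble-gas core costs far more than removing a remaining valence electron, so Li sits at the high end of IE_2.
Valence configurations: Ca⁺ [Ar]4s¹, B⁺ [He]2s².
The numbers (kJ/mol): Ca 1145, Li 7298, B 2427.
So the second ionization energies run Ca < B < Li.

Li > B > Ca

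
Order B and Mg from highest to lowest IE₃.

Mg > B

Consider each +2 ion: B²⁺ still has 1 valence electron; Mg²⁺ is the bare [Ne] core.
Pulling an electron out of a noble-gas core costs far more than removing a remaining valence electron, so Mg sits at the high end of IE_3.
The numbers (kJ/mol): B 3660, Mg 7733.
Hence IE_3: B < Mg.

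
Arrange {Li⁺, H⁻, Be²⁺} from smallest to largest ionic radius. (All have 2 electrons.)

All of these have 2 electrons, so size is governed by nuclear charge alone: the more protons, the stronger the pull on the same electron cloud, and the smaller the ion.
Nuclear charges: Be²⁺ (Z=4), Li⁺ (Z=3), H⁻ (Z=1).
Smallest to largest: Be²⁺ < Li⁺ < H⁻.

Be²⁺ < Li⁺ < H⁻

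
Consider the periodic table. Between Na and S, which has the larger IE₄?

Na

IE_4 is the cost of taking one more electron from the +3 cation: Na³⁺ is already 2 electrons into the core; S³⁺ still has 3 valence electrons.
Breaking into a closed-shell core is much more expensive than removing a leftover valence electron — Na has the largest IE_4 here.
The numbers (kJ/mol): Na 9543, S 4556.
So the fourth ionization energies run S < Na.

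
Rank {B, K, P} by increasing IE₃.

P < B < K

After 2 electrons have been removed, what remains? B²⁺ still has 1 valence electron; K²⁺ is already 1 electron into the core; P²⁺ still has 3 valence electrons.
Breaking into a closed-shell core is much more expensive than removing a leftover valence electron — K has the largest IE_3 here.
Valence configurations: B²⁺ [He]2s¹, P²⁺ [Ne]3s²3p¹.
The numbers (kJ/mol): B 3660, K 4420, P 2914.
Hence IE_3: P < B < K.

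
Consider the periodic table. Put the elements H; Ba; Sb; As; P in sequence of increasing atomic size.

H is in period 1, group 1; P is in period 3, group 15; As is in period 4, group 15; Sb is in period 5, group 15; Ba is in period 6, group 2.
Radius decreases left→right (rising Z_eff, same n) and increases top→bottom (higher n).
Neither a single period nor a single group — weigh both effects.
P > H: period and group pull opposite ways; the down-group shift dominates (111 vs 32 pm).
As > P: they share group 15; the group trend gives As the larger value.
Sb > As: Sb sits below As in group 15, so the down-group effect alone puts Sb larger.
Ba > Sb: both effects reinforce here, so Ba is clearly the larger of the two.
For reference (pm): H 32, P 111, As 121, Sb 140, Ba 196.
So from smallest to largest: H < P < As < Sb < Ba.

H < P < As < Sb < Ba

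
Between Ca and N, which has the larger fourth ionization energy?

N

After 3 electrons have been removed, what remains? Ca³⁺ is already 1 electron into the core; N³⁺ still has 2 valence electrons.
Usually core removal costs more than valence removal, but here the competition is close: a tightly held n=2 valence electron can cost more to remove than an n=3 core electron, so the actual values have to decide it.
Tabulated IE_4 (kJ/mol): Ca 6491, N 7475.
Putting it together, IE_4: Ca < N.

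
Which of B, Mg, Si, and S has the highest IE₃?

IE_3 is the cost of taking one more electron from the +2 cation: B²⁺ still has 1 valence electron; Mg²⁺ is the bare [Ne] core; Si²⁺ still has 2 valence electrons; S²⁺ still has 4 valence electrons.
Pulling an electron out of a noble-gas core costs far more than removing a remaining valence electron, so Mg sits at the high end of IE_3.
Valence configurations: B²⁺ [He]2s¹, Si²⁺ [Ne]3s², S²⁺ [Ne]3s²3p².
Approximate IE_3 values (kJ/mol): B 3660, Mg 7733, Si 3232, S 3357.
Hence IE_3: Si < S < B < Mg.

Mg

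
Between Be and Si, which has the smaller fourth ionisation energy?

Si

IE_4 is the cost of taking one more electron from the +3 cation: Be³⁺ is already 1 electron into the core; Si³⁺ still has 1 valence electron.
Pulling an electron out of a noble-gas core costs far more than removing a remaining valence electron, so Be sits at the high end of IE_4.
The numbers (kJ/mol): Be 21007, Si 4356.
Putting it together, IE_4: Si < Be.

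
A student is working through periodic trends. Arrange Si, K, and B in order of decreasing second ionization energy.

Consider each +1 ion: Si⁺ still has 3 valence electrons; K⁺ is the bare [Ar] core; B⁺ still has 2 valence electrons.
Breaking into a closed-shell core is much more expensive than removing a leftover valence electron — K has the largest IE_2 here.
Valence configurations: Si⁺ [Ne]3s²3p¹, B⁺ [He]2s².
Tabulated IE_2 (kJ/mol): Si 1577, K 3052, B 2427.
Hence IE_2: Si < B < K.

K > B > Si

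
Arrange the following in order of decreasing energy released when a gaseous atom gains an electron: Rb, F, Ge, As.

F is in period 2, group 17; Ge is in period 4, group 14; As is in period 4, group 15; Rb is in period 5, group 1.
EA tends to increase across a period and decrease down a group, though the pattern is less regular than for IE or radius.
These span different periods and groups, so the two trends combine.
As > Rb: both effects reinforce here, so As is clearly the higher of the two.
Ge > As: this pair runs against the simple trend — see the exception note.
F > Ge: both effects reinforce here, so F is clearly the higher of the two.
Note the exception: Ge has a higher electron affinity than As, contrary to the simple trend — adding an electron to As's half-filled 4p³ is unfavourable, so Ge (4p²) has the more exothermic EA.
Approximate values (kJ/mol): F 328, Ge 119, As 78, Rb 47.
So from highest to lowest: F > Ge > As > Rb.

F, Ge, As, Rb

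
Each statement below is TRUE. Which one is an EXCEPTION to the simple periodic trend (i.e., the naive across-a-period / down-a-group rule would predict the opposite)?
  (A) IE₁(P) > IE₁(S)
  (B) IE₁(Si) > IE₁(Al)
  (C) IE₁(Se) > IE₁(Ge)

The general trend: IE₁ increases across a period and decreases down a group.
(A) P (period 3, group 15) vs S (period 3, group 16): the stated order contradicts the simple trend.
(B) Si (period 3, group 14) vs Al (period 3, group 13): the stated order agrees with the simple trend.
(C) Se (period 4, group 16) vs Ge (period 4, group 14): the stated order agrees with the simple trend.
The exception is (A): S (3p⁴) ionizes more easily than half-filled P (3p³) because the paired 3p electron in S is pushed out by e⁻–e⁻ repulsion.

(A)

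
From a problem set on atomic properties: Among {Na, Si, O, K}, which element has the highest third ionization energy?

Na

IE_3 is the cost of taking one more electron from the +2 cation: Na²⁺ is already 1 electron into the core; Si²⁺ still has 2 valence electrons; O²⁺ still has 4 valence electrons; K²⁺ is already 1 electron into the core.
Usually core removal costs more than valence removal, but here the competition is close: a tightly held n=2 valence electron can cost more to remove than an n=3 core electron, so the actual values have to decide it.
Valence configurations: Si²⁺ [Ne]3s², O²⁺ [He]2s²2p².
The numbers (kJ/mol): Na 6910, Si 3232, O 5300, K 4420.
Putting it together, IE_3: Si < K < O < Na.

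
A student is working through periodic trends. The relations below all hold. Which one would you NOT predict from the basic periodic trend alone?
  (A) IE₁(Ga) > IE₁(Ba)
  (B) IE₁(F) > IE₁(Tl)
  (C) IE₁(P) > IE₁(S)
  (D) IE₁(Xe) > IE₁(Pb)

(C)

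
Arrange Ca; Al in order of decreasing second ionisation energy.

Al, Ca

After 1 electron has been removed, what remains? Ca⁺ still has 1 valence electron; Al⁺ still has 2 valence electrons.
All are still removing valence electrons, so compare the +1 ions as you would atoms: IE_2 generally rises across a period (higher Z_eff) and falls down a group (larger shell), subject to the usual subshell exceptions.
Valence configurations: Ca⁺ [Ar]4s¹, Al⁺ [Ne]3s².
Tabulated IE_2 (kJ/mol): Ca 1145, Al 1817.
Putting it together, IE_2: Ca < Al.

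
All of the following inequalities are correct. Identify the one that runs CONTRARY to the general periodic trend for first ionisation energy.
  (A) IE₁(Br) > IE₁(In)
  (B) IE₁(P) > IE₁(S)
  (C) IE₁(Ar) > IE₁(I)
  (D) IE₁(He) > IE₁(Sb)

The general trend: first ionisation energy increases across a period and decreases down a group.
(A) Br (period 4, group 17) vs In (period 5, group 13): the stated order agrees with the simple trend.
(B) P (period 3, group 15) vs S (period 3, group 16): the stated order contradicts the simple trend.
(C) Ar (period 3, group 18) vs I (period 5, group 17): the stated order agrees with the simple trend.
(D) He (period 1, group 18) vs Sb (period 5, group 15): the stated order agrees with the simple trend.
The exception is (B): S (3p⁴) ionizes more easily than half-filled P (3p³) because the paired 3p electron in S is pushed out by e⁻–e⁻ repulsion.

(B)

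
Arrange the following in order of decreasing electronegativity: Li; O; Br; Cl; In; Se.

Li is in period 2, group 1; O is in period 2, group 16; Cl is in period 3, group 17; Se is in period 4, group 16; Br is in period 4, group 17; In is in period 5, group 13.
Electronegativity increases across a period and decreases down a group, tracking effective nuclear charge and atomic size.
These span different periods and groups, so the two trends combine.
In > Li: period and group pull opposite ways; the across-period shift dominates (1.78 vs 0.98).
Se > In: relative to In, both the across-period and down-group shifts push Se's electronegativity up.
Br > Se: both are in period 4; the period trend gives Br the larger value.
Cl > Br: Cl sits above Br in group 17, so the down-group effect alone puts Cl higher.
O > Cl: period and group pull opposite ways; the down-group shift dominates (3.44 vs 3.16).
Approximate values (Pauling): Li 0.98, O 3.44, Cl 3.16, Se 2.55, Br 2.96, In 1.78.
So from highest to lowest: O > Cl > Br > Se > In > Li.

O, Cl, Br, Se, In, Li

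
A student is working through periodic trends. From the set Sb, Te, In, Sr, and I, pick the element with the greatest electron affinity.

I

Adding an electron releases more energy for atoms nearer the top right (short of the noble gases).
All lie in period 5, so electron affinity increases left to right.
The greatest electron affinity among these belongs to I.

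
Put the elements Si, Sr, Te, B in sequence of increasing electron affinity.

Sr, B, Si, Te

B is in period 2, group 13; Si is in period 3, group 14; Sr is in period 5, group 2; Te is in period 5, group 16.
EA tends to increase across a period and decrease down a group, though the pattern is less regular than for IE or radius.
Here both period and group differ, so the two effects have to be weighed against each other.
B > Sr: relative to Sr, both the across-period and down-group shifts push B's electron affinity up.
Si > B: the two effects oppose for this pair; the across-period effect wins (134 vs 27 kJ/mol).
Te > Si: period and group pull opposite ways; the across-period shift dominates (190 vs 134 kJ/mol).
Tabulated electron affinity (kJ/mol): B 27, Si 134, Sr 5, Te 190.
So from lowest to highest: Sr < B < Si < Te.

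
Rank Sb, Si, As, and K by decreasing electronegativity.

Si is in period 3, group 14; K is in period 4, group 1; As is in period 4, group 15; Sb is in period 5, group 15.
Atoms toward the upper right of the periodic table pull bonding electrons most strongly.
These span different periods and groups, so the two trends combine.
Si > K: relative to K, both the across-period and down-group shifts push Si's electronegativity up.
Sb > Si: period and group pull opposite ways; the across-period shift dominates (2.05 vs 1.90).
As > Sb: As sits above Sb in group 15, so the down-group effect alone puts As higher.
Tabulated electronegativity (Pauling): Si 1.90, K 0.82, As 2.18, Sb 2.05.
So from highest to lowest: As > Sb > Si > K.

As, Sb, Si, K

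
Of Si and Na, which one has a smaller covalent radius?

Moving right in a period, electrons are added to the same shell under a stronger nuclear pull, so atoms get smaller; moving down, a new shell is opened and atoms get larger.
All lie in period 3, so atomic radius increases right to left.
So Si has the smaller covalent radius (Si < Na).

Si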